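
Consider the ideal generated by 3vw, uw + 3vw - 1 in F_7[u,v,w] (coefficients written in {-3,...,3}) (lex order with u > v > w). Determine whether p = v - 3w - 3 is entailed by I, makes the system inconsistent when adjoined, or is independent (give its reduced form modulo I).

v - 3w - 3 is independent of I; its normal form modulo I is -3w - 3.

First compute the reduced Gröbner basis of I by Buchberger's algorithm.
f_1 = 3vw, LT = vw.
f_2 = uw + 3vw - 1, LT = uw.

S(f_1,f_2): lcm = uvw. S = -3v^2w + v.
  leading term v^2w: subtract (-v)·f_1 from -3v^2w + v → v
  leading term v: no divisor's leading term divides it; move v to the remainder.
  remainder v ≠ 0; add h_3 = v to the basis.

The other S-polynomials (S(f_1,h_3), S(f_2,h_3)) all reduce to 0 modulo the current basis, so we have a Gröbner basis.
Inter-reduce: drop elements whose leading term is divisible by another's, tail-reduce, and make monic.
Reduced Gröbner basis: {uw - 1, v}.
Label its elements g_1 = uw - 1, g_2 = v.

Reduce p = v - 3w - 3 modulo G:
  leading term v: subtract (1)·g_2 from v - 3w - 3 → -3w - 3
  leading term w: no divisor's leading term divides it; move -3w to the remainder.
  leading term 1: no divisor's leading term divides it; move -3 to the remainder.
  normal form = -3w - 3.
The normal form is nonzero, so p ∉ I. Since p minus its normal form lies in I, I + (p) = I + (r) where r = -3w - 3; decide whether this ideal is the whole ring.
Run Buchberger on G together with r (pairs among the g_i already reduce to 0 since G is a Gröbner basis):
g_1 = uw - 1, LT = uw.
g_2 = v, LT = v.
r = -3w - 3, LT = w.

S(g_1,r): lcm = uw. S = -u - 1.
  leading term u: no divisor's leading term divides it; move -u to the remainder.
  leading term 1: no divisor's leading term divides it; move -1 to the remainder.
  remainder -u - 1 ≠ 0; add m_4 = -u - 1 to the basis.

The other S-polynomials (S(g_1,g_2), S(g_2,r), S(g_1,m_4), S(g_2,m_4), S(r,m_4)) all reduce to 0 modulo the current basis, so we have a Gröbner basis.
Inter-reduce: drop elements whose leading term is divisible by another's, tail-reduce, and make monic.
Reduced Gröbner basis: {u + 1, v, w + 1}.
The reduced Gröbner basis of I + (p) is {u + 1, v, w + 1} ≠ {1}, a proper ideal, so the enlarged system stays consistent: p is independent of I, with normal form -3w - 3.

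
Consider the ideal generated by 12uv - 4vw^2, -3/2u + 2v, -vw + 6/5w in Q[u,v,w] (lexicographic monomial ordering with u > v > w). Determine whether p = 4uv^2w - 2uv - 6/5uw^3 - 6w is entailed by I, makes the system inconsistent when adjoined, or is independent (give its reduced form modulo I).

First compute the reduced Gröbner basis of I by Buchberger's algorithm.
f_1 = 12uv - 4vw^2, LT = uv.
f_2 = -3/2u + 2v, LT = u.
f_3 = -vw + 6/5w, LT = vw.

S(f_1,f_2): lcm = uv. S = 4/3v^2 - 1/3vw^2.
  leading term v^2: no divisor's leading term divides it; move 4/3v^2 to the remainder.
  leading term vw^2: subtract (1/3w)·f_3 from -1/3vw^2 → -2/5w^2
  leading term w^2: no divisor's leading term divides it; move -2/5w^2 to the remainder.
  remainder 4/3v^2 - 2/5w^2 ≠ 0; add h_4 = 4/3v^2 - 2/5w^2 to the basis.

S(f_1,f_3): lcm = uvw. S = 6/5uw - 1/3vw^3.
  leading term uw: subtract (-4/5w)·f_2 from 6/5uw - 1/3vw^3 → -1/3vw^3 + 8/5vw
  leading term vw^3: subtract (1/3w^2)·f_3 from -1/3vw^3 + 8/5vw → 8/5vw - 2/5w^3
  leading term vw: subtract (-8/5)·f_3 from 8/5vw - 2/5w^3 → -2/5w^3 + 48/25w
  leading term w^3: no divisor's leading term divides it; move -2/5w^3 to the remainder.
  leading term w: no divisor's leading term divides it; move 48/25w to the remainder.
  remainder -2/5w^3 + 48/25w ≠ 0; add h_5 = -2/5w^3 + 48/25w to the basis.

The other S-polynomials (S(f_2,f_3), S(f_1,h_4), S(f_2,h_4), S(f_3,h_4), S(f_1,h_5), S(f_2,h_5), S(f_3,h_5), S(h_4,h_5)) all reduce to 0 modulo the current basis, so we have a Gröbner basis.
Inter-reduce: drop elements whose leading term is divisible by another's, tail-reduce, and make monic.
Reduced Gröbner basis: {u - 4/3v, v^2 - 3/10w^2, vw - 6/5w, w^3 - 24/5w}.
Label its elements g_1 = u - 4/3v, g_2 = v^2 - 3/10w^2, g_3 = vw - 6/5w, g_4 = w^3 - 24/5w.

Reduce p = 4uv^2w - 2uv - 6/5uw^3 - 6w modulo G:
  leading term uv^2w: subtract (4v^2w)·g_1 from 4uv^2w - 2uv - 6/5uw^3 - 6w → -2uv - 6/5uw^3 + 16/3v^3w - 6w
  leading term uv: subtract (-2v)·g_1 from -2uv - 6/5uw^3 + 16/3v^3w - 6w → -6/5uw^3 + 16/3v^3w - 8/3v^2 - 6w
  leading term uw^3: subtract (-6/5w^3)·g_1 from -6/5uw^3 + 16/3v^3w - 8/3v^2 - 6w → 16/3v^3w - 8/3v^2 - 8/5vw^3 - 6w
  leading term v^3w: subtract (16/3vw)·g_2 from 16/3v^3w - 8/3v^2 - 8/5vw^3 - 6w → -8/3v^2 - 6w
  leading term v^2: subtract (-8/3)·g_2 from -8/3v^2 - 6w → -4/5w^2 - 6w
  leading term w^2: no divisor's leading term divides it; move -4/5w^2 to the remainder.
  leading term w: no divisor's leading term divides it; move -6w to the remainder.
  normal form = -4/5w^2 - 6w.
The normal form is nonzero, so p ∉ I. Since p minus its normal form lies in I, I + (p) = I + (r) where r = -4/5w^2 - 6w; decide whether this ideal is the whole ring.
Run Buchberger on G together with r (pairs among the g_i already reduce to 0 since G is a Gröbner basis):
g_1 = u - 4/3v, LT = u.
g_2 = v^2 - 3/10w^2, LT = v^2.
g_3 = vw - 6/5w, LT = vw.
g_4 = w^3 - 24/5w, LT = w^3.
r = -4/5w^2 - 6w, LT = w^2.

S(g_4,r): lcm = w^3. S = -15/2w^2 - 24/5w.
  leading term w^2: subtract (75/8)·r from -15/2w^2 - 24/5w → 1029/20w
  leading term w: no divisor's leading term divides it; move 1029/20w to the remainder.
  remainder 1029/20w ≠ 0; add m_6 = 1029/20w to the basis.

The other S-polynomials (S(g_1,g_2), S(g_1,g_3), S(g_1,g_4), S(g_1,r), S(g_2,g_3), S(g_2,g_4), S(g_2,r), S(g_3,g_4), S(g_3,r), S(g_1,m_6), S(g_2,m_6), S(g_3,m_6), S(g_4,m_6), S(r,m_6)) all reduce to 0 modulo the current basis, so we have a Gröbner basis.
Inter-reduce: drop elements whose leading term is divisible by another's, tail-reduce, and make monic.
Reduced Gröbner basis: {u - 4/3v, v^2, w}.
The reduced Gröbner basis of I + (p) is {u - 4/3v, v^2, w} ≠ {1}, a proper ideal, so the enlarged system stays consistent: p is independent of I, with normal form -4/5w^2 - 6w.

4uv^2w - 2uv - 6/5uw^3 - 6w is independent of I; its normal form modulo I is -4/5w^2 - 6w.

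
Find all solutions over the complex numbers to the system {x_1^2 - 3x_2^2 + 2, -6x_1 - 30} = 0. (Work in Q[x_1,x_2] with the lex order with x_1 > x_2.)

Compute a lex Gröbner basis by Buchberger's algorithm.
f_1 = x_1^2 - 3x_2^2 + 2, LT = x_1^2.
f_2 = -6x_1 - 30, LT = x_1.

S(f_1,f_2): lcm = x_1^2. S = -5x_1 - 3x_2^2 + 2.
  leading term x_1: subtract (5/6)·f_2 from -5x_1 - 3x_2^2 + 2 → -3x_2^2 + 27
  leading term x_2^2: no divisor's leading term divides it; move -3x_2^2 to the remainder.
  leading term 1: no divisor's leading term divides it; move 27 to the remainder.
  remainder -3x_2^2 + 27 ≠ 0; add h_3 = -3x_2^2 + 27 to the basis.

The other S-polynomials (S(f_1,h_3), S(f_2,h_3)) all reduce to 0 modulo the current basis, so we have a Gröbner basis.
Inter-reduce: drop elements whose leading term is divisible by another's, tail-reduce, and make monic.
Reduced Gröbner basis: {x_1 + 5, x_2^2 - 9}.

The lex basis is triangular: the last element involves only x_2. Solving x_2^2 - 9 = 0 gives x_2 ∈ {-3, 3}; substituting each value into the earlier elements determines the remaining variables.
  x_2 = -3: the earlier basis element becomes x_1 + 5 = 0, giving x_1 = -5 — point (-5, -3).
  x_2 = 3: the earlier basis element becomes x_1 + 5 = 0, giving x_1 = -5 — point (-5, 3).

{(-5, -3), (-5, 3)}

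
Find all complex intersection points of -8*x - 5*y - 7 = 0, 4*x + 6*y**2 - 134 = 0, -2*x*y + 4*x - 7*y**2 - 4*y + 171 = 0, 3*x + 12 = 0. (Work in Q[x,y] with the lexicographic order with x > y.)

{(-4, 5)}

Compute a lex Gröbner basis by Buchberger's algorithm.
f_1 = -8*x - 5*y - 7, LT = x.
f_2 = 4*x + 6*y**2 - 134, LT = x.
f_3 = -2*x*y + 4*x - 7*y**2 - 4*y + 171, LT = x*y.
f_4 = 3*x + 12, LT = x.

S(f_1,f_2): lcm = x. S = -3/2*y**2 + 5/8*y + 275/8.
  leading term y**2: no divisor's leading term divides it; move -3/2*y**2 to the remainder.
  leading term y: no divisor's leading term divides it; move 5/8*y to the remainder.
  leading term 1: no divisor's leading term divides it; move 275/8 to the remainder.
  remainder -3/2*y**2 + 5/8*y + 275/8 ≠ 0; add h_5 = -3/2*y**2 + 5/8*y + 275/8 to the basis.

S(f_1,f_3): lcm = x*y. S = 2*x - 23/8*y**2 - 9/8*y + 171/2.
  leading term x: subtract (-1/4)·f_1 from 2*x - 23/8*y**2 - 9/8*y + 171/2 → -23/8*y**2 - 19/8*y + 335/4
  leading term y**2: subtract (23/12)·h_5 from -23/8*y**2 - 19/8*y + 335/4 → -343/96*y + 1715/96
  leading term y: no divisor's leading term divides it; move -343/96*y to the remainder.
  leading term 1: no divisor's leading term divides it; move 1715/96 to the remainder.
  remainder -343/96*y + 1715/96 ≠ 0; add h_6 = -343/96*y + 1715/96 to the basis.

The other S-polynomials (S(f_1,f_4), S(f_2,f_3), S(f_2,f_4), S(f_3,f_4), S(f_1,h_5), S(f_2,h_5), S(f_3,h_5), S(f_4,h_5), S(f_1,h_6), S(f_2,h_6), S(f_3,h_6), S(f_4,h_6), S(h_5,h_6)) all reduce to 0 modulo the current basis, so we have a Gröbner basis.
Inter-reduce: drop elements whose leading term is divisible by another's, tail-reduce, and make monic.
Reduced Gröbner basis: {x + 4, y - 5}.

Since the basis is lex-ordered, y - 5 is univariate in y. Its roots are {5}. Back-substituting each root into the other basis elements fixes the other coordinates.
  y = 5: the earlier basis element becomes x + 4 = 0, giving x = -4 — point (-4, 5).
Substituting each solution back into the original system confirms all equations vanish.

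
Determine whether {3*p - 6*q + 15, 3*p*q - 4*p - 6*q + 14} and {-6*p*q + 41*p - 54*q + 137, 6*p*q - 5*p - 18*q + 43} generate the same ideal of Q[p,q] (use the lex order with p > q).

Yes, the ideals are equal.

Equality of ideals is decidable: compute both reduced Gröbner bases (unique for the ordering) and check whether they agree.
Buchberger on the first generating set:
f_1 = 3*p - 6*q + 15, LT = p.
f_2 = 3*p*q - 4*p - 6*q + 14, LT = p*q.

S(f_1,f_2): lcm = p*q. S = 4/3*p - 2*q**2 + 7*q - 14/3.
  reduce S modulo (f_1, f_2):
  remainder -2*q**2 + 29/3*q - 34/3 ≠ 0; add g_3 = -2*q**2 + 29/3*q - 34/3 to the basis.

The other S-polynomials (S(f_1,g_3), S(f_2,g_3)) all reduce to 0 modulo the current basis, so we have a Gröbner basis.
Inter-reduce: drop elements whose leading term is divisible by another's, tail-reduce, and make monic.
Reduced Gröbner basis: {p - 2*q + 5, q**2 - 29/6*q + 17/3}.

Buchberger on the second generating set:
h_1 = -6*p*q + 41*p - 54*q + 137, LT = p*q.
h_2 = 6*p*q - 5*p - 18*q + 43, LT = p*q.

S(h_1,h_2): lcm = p*q. S = -6*p + 12*q - 30.
  reduce S modulo (h_1, h_2):
  remainder -6*p + 12*q - 30 ≠ 0; add k_3 = -6*p + 12*q - 30 to the basis.

S(h_1,k_3): lcm = p*q. S = -41/6*p + 2*q**2 + 4*q - 137/6.
  reduce S modulo (h_1, h_2, k_3):
  remainder 2*q**2 - 29/3*q + 34/3 ≠ 0; add k_4 = 2*q**2 - 29/3*q + 34/3 to the basis.

The other S-polynomials (S(h_2,k_3), S(h_1,k_4), S(h_2,k_4), S(k_3,k_4)) all reduce to 0 modulo the current basis, so we have a Gröbner basis.
Inter-reduce: drop elements whose leading term is divisible by another's, tail-reduce, and make monic.
Reduced Gröbner basis: {p - 2*q + 5, q**2 - 29/6*q + 17/3}.

These coincide, so the ideals are equal.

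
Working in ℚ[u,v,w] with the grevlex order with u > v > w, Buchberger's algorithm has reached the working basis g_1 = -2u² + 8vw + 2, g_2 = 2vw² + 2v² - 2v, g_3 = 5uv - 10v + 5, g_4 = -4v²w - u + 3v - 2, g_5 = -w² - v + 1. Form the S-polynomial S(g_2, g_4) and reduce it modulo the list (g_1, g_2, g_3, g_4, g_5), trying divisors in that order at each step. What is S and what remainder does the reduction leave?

S(g_2, g_4) = v³ - v² - ¼uw + ¾vw - ½w; remainder on division = v³ - v² - ¼uw + ¾vw - ½w.

lcm(LM(g_2), LM(g_4)) = v²w².
S = (lcm/LT(g_2))·g_2 − (lcm/LT(g_4))·g_4 = v³ - v² - ¼uw + ¾vw - ½w.
Reduce S modulo (g_1, g_2, g_3, g_4, g_5) in that order:
  leading term v³: no divisor's leading term divides it; move v³ to the remainder.
  leading term v²: no divisor's leading term divides it; move -v² to the remainder.
  leading term uw: no divisor's leading term divides it; move -¼uw to the remainder.
  leading term vw: no divisor's leading term divides it; move ¾vw to the remainder.
  leading term w: no divisor's leading term divides it; move -½w to the remainder.
The remainder v³ - v² - ¼uw + ¾vw - ½w is nonzero, so it would be added as the next basis element.
An S-polynomial is built so that the two leading terms cancel; whether anything survives reduction is exactly the Gröbner-basis criterion.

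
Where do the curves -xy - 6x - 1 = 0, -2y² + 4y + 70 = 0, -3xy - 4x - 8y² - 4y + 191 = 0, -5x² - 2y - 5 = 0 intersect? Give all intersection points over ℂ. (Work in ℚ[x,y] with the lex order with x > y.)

{(-1, -5)}

Compute a lex Gröbner basis by Buchberger's algorithm.
f_1 = -xy - 6x - 1, LT = xy.
f_2 = -2y² + 4y + 70, LT = y².
f_3 = -3xy - 4x - 8y² - 4y + 191, LT = xy.
f_4 = -5x² - 2y - 5, LT = x².

S(f_1,f_2): lcm = xy². S = 8xy + 35x + y.
  reduce S modulo (f_1, f_2, f_3, f_4):
  remainder -13x + y - 8 ≠ 0; add h_5 = -13x + y - 8 to the basis.

S(f_1,f_3): lcm = xy. S = 14/3x - 8/3y² - 4/3y + 194/3.
  reduce S modulo (f_1, f_2, f_3, f_4, h_5):
  remainder -82/13y - 410/13 ≠ 0; add h_6 = -82/13y - 410/13 to the basis.

The other S-polynomials (S(f_1,f_4), S(f_2,f_3), S(f_2,f_4), S(f_3,f_4), S(f_1,h_5), S(f_2,h_5), S(f_3,h_5), S(f_4,h_5), S(f_1,h_6), S(f_2,h_6), S(f_3,h_6), S(f_4,h_6), S(h_5,h_6)) all reduce to 0 modulo the current basis, so we have a Gröbner basis.
Inter-reduce: drop elements whose leading term is divisible by another's, tail-reduce, and make monic.
Reduced Gröbner basis: {x + 1, y + 5}.

Elimination: the polynomial y + 5 lies in the elimination ideal for y, so y ∈ {-5}. For each such y, the remaining basis elements (now univariate) give the rest of the solution.
  y = -5: the earlier basis element becomes x + 1 = 0, giving x = -1 — point (-1, -5).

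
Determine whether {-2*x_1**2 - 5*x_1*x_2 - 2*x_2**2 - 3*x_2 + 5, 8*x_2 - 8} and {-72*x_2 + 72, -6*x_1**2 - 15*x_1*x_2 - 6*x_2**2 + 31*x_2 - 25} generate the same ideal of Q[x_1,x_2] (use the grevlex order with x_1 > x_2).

Equality of ideals is decidable: compute both reduced Gröbner bases (unique for the ordering) and check whether they agree.
Buchberger on the first generating set:
f_1 = -2*x_1**2 - 5*x_1*x_2 - 2*x_2**2 - 3*x_2 + 5, LT = x_1**2.
f_2 = 8*x_2 - 8, LT = x_2.

The S-polynomials (S(f_1,f_2)) all reduce to 0 modulo the current basis, so we have a Gröbner basis.
Inter-reduce: drop elements whose leading term is divisible by another's, tail-reduce, and make monic.
Reduced Gröbner basis: {x_1**2 + 5/2*x_1, x_2 - 1}.

Buchberger on the second generating set:
h_1 = -72*x_2 + 72, LT = x_2.
h_2 = -6*x_1**2 - 15*x_1*x_2 - 6*x_2**2 + 31*x_2 - 25, LT = x_1**2.

The S-polynomials (S(h_1,h_2)) all reduce to 0 modulo the current basis, so we have a Gröbner basis.
Inter-reduce: drop elements whose leading term is divisible by another's, tail-reduce, and make monic.
Reduced Gröbner basis: {x_1**2 + 5/2*x_1, x_2 - 1}.

The two bases agree; hence the ideals are identical.

Yes, the ideals are equal.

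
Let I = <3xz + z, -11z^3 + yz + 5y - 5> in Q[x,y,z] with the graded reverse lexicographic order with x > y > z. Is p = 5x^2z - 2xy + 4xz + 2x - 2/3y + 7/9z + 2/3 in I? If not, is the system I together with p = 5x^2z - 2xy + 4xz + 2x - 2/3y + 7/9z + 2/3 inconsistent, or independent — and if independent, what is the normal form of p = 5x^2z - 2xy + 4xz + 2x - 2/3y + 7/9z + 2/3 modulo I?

5x^2z - 2xy + 4xz + 2x - 2/3y + 7/9z + 2/3 lies in I (it reduces to 0).

First compute the reduced Gröbner basis of I by Buchberger's algorithm.
f_1 = 3xz + z, LT = xz.
f_2 = -11z^3 + yz + 5y - 5, LT = z^3.

S(f_1,f_2): lcm = xz^3. S = 1/11xyz + 1/3z^3 + 5/11xy - 5/11x.
  leading term xyz: subtract (1/33y)·f_1 from 1/11xyz + 1/3z^3 + 5/11xy - 5/11x → 1/3z^3 + 5/11xy - 1/33yz - 5/11x
  leading term z^3: subtract (-1/33)·f_2 from 1/3z^3 + 5/11xy - 1/33yz - 5/11x → 5/11xy - 5/11x + 5/33y - 5/33
  leading term xy: no divisor's leading term divides it; move 5/11xy to the remainder.
  leading term x: no divisor's leading term divides it; move -5/11x to the remainder.
  leading term y: no divisor's leading term divides it; move 5/33y to the remainder.
  leading term 1: no divisor's leading term divides it; move -5/33 to the remainder.
  remainder 5/11xy - 5/11x + 5/33y - 5/33 ≠ 0; add h_3 = 5/11xy - 5/11x + 5/33y - 5/33 to the basis.

The other S-polynomials (S(f_1,h_3), S(f_2,h_3)) all reduce to 0 modulo the current basis, so we have a Gröbner basis.
Inter-reduce: drop elements whose leading term is divisible by another's, tail-reduce, and make monic.
Reduced Gröbner basis: {z^3 - 1/11yz - 5/11y + 5/11, xy - x + 1/3y - 1/3, xz + 1/3z}.
Label its elements g_1 = z^3 - 1/11yz - 5/11y + 5/11, g_2 = xy - x + 1/3y - 1/3, g_3 = xz + 1/3z.

Reduce p = 5x^2z - 2xy + 4xz + 2x - 2/3y + 7/9z + 2/3 modulo G:
  leading term x^2z: subtract (5x)·g_3 from 5x^2z - 2xy + 4xz + 2x - 2/3y + 7/9z + 2/3 → -2xy + 7/3xz + 2x - 2/3y + 7/9z + 2/3
  leading term xy: subtract (-2)·g_2 from -2xy + 7/3xz + 2x - 2/3y + 7/9z + 2/3 → 7/3xz + 7/9z
  leading term xz: subtract (7/3)·g_3 from 7/3xz + 7/9z → 0
  normal form = 0.
Since the normal form is 0, p ∈ I.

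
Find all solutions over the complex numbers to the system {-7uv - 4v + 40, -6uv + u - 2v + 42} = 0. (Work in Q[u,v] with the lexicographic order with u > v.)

{(-2, -4), (-44/7, -1)}

Compute a lex Gröbner basis by Buchberger's algorithm.
f_1 = -7uv - 4v + 40, LT = uv.
f_2 = -6uv + u - 2v + 42, LT = uv.

S(f_1,f_2): lcm = uv. S = 1/6u + 5/21v + 9/7.
  leading term u: no divisor's leading term divides it; move 1/6u to the remainder.
  leading term v: no divisor's leading term divides it; move 5/21v to the remainder.
  leading term 1: no divisor's leading term divides it; move 9/7 to the remainder.
  remainder 1/6u + 5/21v + 9/7 ≠ 0; add h_3 = 1/6u + 5/21v + 9/7 to the basis.

S(f_1,h_3): lcm = uv. S = -10/7v^2 - 50/7v - 40/7.
  leading term v^2: no divisor's leading term divides it; move -10/7v^2 to the remainder.
  leading term v: no divisor's leading term divides it; move -50/7v to the remainder.
  leading term 1: no divisor's leading term divides it; move -40/7 to the remainder.
  remainder -10/7v^2 - 50/7v - 40/7 ≠ 0; add h_4 = -10/7v^2 - 50/7v - 40/7 to the basis.

S(f_2,h_3): lcm = uv. S = -1/6u - 10/7v^2 - 155/21v - 7.
  leading term u: subtract (-1)·h_3 from -1/6u - 10/7v^2 - 155/21v - 7 → -10/7v^2 - 50/7v - 40/7
  leading term v^2: subtract (1)·h_4 from -10/7v^2 - 50/7v - 40/7 → 0
  remainder 0.

S(f_1,h_4): lcm = uv^2. S = -5uv - 4u + 4/7v^2 - 40/7v.
  leading term uv: subtract (5/7)·f_1 from -5uv - 4u + 4/7v^2 - 40/7v → -4u + 4/7v^2 - 20/7v - 200/7
  leading term u: subtract (-24)·h_3 from -4u + 4/7v^2 - 20/7v - 200/7 → 4/7v^2 + 20/7v + 16/7
  leading term v^2: subtract (-2/5)·h_4 from 4/7v^2 + 20/7v + 16/7 → 0
  remainder 0.

S(f_2,h_4): lcm = uv^2. S = -31/6uv - 4u + 1/3v^2 - 7v.
  leading term uv: subtract (31/42)·f_1 from -31/6uv - 4u + 1/3v^2 - 7v → -4u + 1/3v^2 - 85/21v - 620/21
  leading term u: subtract (-24)·h_3 from -4u + 1/3v^2 - 85/21v - 620/21 → 1/3v^2 + 5/3v + 4/3
  leading term v^2: subtract (-7/30)·h_4 from 1/3v^2 + 5/3v + 4/3 → 0
  remainder 0.

S(h_3,h_4): leading monomials are coprime, so the S-polynomial reduces to 0 (Buchberger's first criterion).
Every S-polynomial of the final basis reduces to 0, so we have a Gröbner basis.
Inter-reduce: drop elements whose leading term is divisible by another's, tail-reduce, and make monic.
Reduced Gröbner basis: {u + 10/7v + 54/7, v^2 + 5v + 4}.

From the last basis element, v^2 + 5v + 4 = 0, so v takes values in {-4, -1}. Each choice, substituted upward through the basis, yields the corresponding point(s) of the solution set.
  v = -4: the earlier basis element becomes u + 2 = 0, giving u = -2 — point (-2, -4).
  v = -1: the earlier basis element becomes u + 44/7 = 0, giving u = -44/7 — point (-44/7, -1).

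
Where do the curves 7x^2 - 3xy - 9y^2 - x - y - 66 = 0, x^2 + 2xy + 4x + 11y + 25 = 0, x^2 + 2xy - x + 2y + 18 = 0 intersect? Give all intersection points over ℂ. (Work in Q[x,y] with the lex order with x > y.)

{(4, -3)}

Compute a lex Gröbner basis by Buchberger's algorithm.
f_1 = 7x^2 - 3xy - x - 9y^2 - y - 66, LT = x^2.
f_2 = x^2 + 2xy + 4x + 11y + 25, LT = x^2.
f_3 = x^2 + 2xy - x + 2y + 18, LT = x^2.

S(f_1,f_2): lcm = x^2. S = -17/7xy - 29/7x - 9/7y^2 - 78/7y - 241/7.
  reduce S modulo (f_1, f_2, f_3):
  remainder -17/7xy - 29/7x - 9/7y^2 - 78/7y - 241/7 ≠ 0; add h_4 = -17/7xy - 29/7x - 9/7y^2 - 78/7y - 241/7 to the basis.

S(f_1,f_3): lcm = x^2. S = -17/7xy + 6/7x - 9/7y^2 - 15/7y - 192/7.
  reduce S modulo (f_1, f_2, f_3, h_4):
  remainder 5x + 9y + 7 ≠ 0; add h_5 = 5x + 9y + 7 to the basis.

S(f_1,h_4): lcm = x^2y. S = -29/17x^2 - 114/119xy^2 - 563/119xy - 241/17x - 9/7y^3 - 1/7y^2 - 66/7y.
  reduce S modulo (f_1, f_2, f_3, h_4, h_5):
  remainder -225/289y^3 + 20074/4913y^2 + 876341/24565y + 1209318/24565 ≠ 0; add h_6 = -225/289y^3 + 20074/4913y^2 + 876341/24565y + 1209318/24565 to the basis.

S(f_3,h_4): lcm = x^2y. S = -29/17x^2 + 25/17xy^2 - 95/17xy - 241/17x + 2y^2 + 18y.
  reduce S modulo (f_1, f_2, f_3, h_4, h_5, h_6):
  remainder -108/17y^2 + 10/17y + 1002/17 ≠ 0; add h_7 = -108/17y^2 + 10/17y + 1002/17 to the basis.

S(f_1,h_5): lcm = x^2. S = -78/35xy - 54/35x - 9/7y^2 - 1/7y - 66/7.
  reduce S modulo (f_1, f_2, f_3, h_4, h_5, h_6, h_7):
  remainder 901/150y + 901/50 ≠ 0; add h_8 = 901/150y + 901/50 to the basis.

The other S-polynomials (S(f_2,f_3), S(f_2,h_4), S(f_2,h_5), S(f_3,h_5), S(h_4,h_5), S(f_1,h_6), S(f_2,h_6), S(f_3,h_6), S(h_4,h_6), S(h_5,h_6), S(f_1,h_7), S(f_2,h_7), S(f_3,h_7), S(h_4,h_7), S(h_5,h_7), S(h_6,h_7), S(f_1,h_8), S(f_2,h_8), S(f_3,h_8), S(h_4,h_8), S(h_5,h_8), S(h_6,h_8), S(h_7,h_8)) all reduce to 0 modulo the current basis, so we have a Gröbner basis.
Inter-reduce: drop elements whose leading term is divisible by another's, tail-reduce, and make monic.
Reduced Gröbner basis: {x - 4, y + 3}.

From the last basis element, y + 3 = 0, so y takes values in {-3}. Each choice, substituted upward through the basis, yields the corresponding point(s) of the solution set.
  y = -3: the earlier basis element becomes x - 4 = 0, giving x = 4 — point (4, -3).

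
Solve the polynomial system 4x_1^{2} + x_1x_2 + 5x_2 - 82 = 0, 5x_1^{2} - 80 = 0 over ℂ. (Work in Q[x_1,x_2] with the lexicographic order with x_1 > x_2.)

Compute a lex Gröbner basis by Buchberger's algorithm.
f_1 = 4x_1^{2} + x_1x_2 + 5x_2 - 82, LT = x_1^{2}.
f_2 = 5x_1^{2} - 80, LT = x_1^{2}.

S(f_1,f_2): lcm = x_1^{2}. S = \tfrac{1}{4}x_1x_2 + \tfrac{5}{4}x_2 - \tfrac{9}{2}.
  reduce S modulo (f_1, f_2):
  remainder \tfrac{1}{4}x_1x_2 + \tfrac{5}{4}x_2 - \tfrac{9}{2} ≠ 0; add h_3 = \tfrac{1}{4}x_1x_2 + \tfrac{5}{4}x_2 - \tfrac{9}{2} to the basis.

S(f_1,h_3): lcm = x_1^{2}x_2. S = \tfrac{1}{4}x_1x_2^{2} - 5x_1x_2 + 18x_1 + \tfrac{5}{4}x_2^{2} - \tfrac{41}{2}x_2.
  reduce S modulo (f_1, f_2, h_3):
  remainder 18x_1 + 9x_2 - 90 ≠ 0; add h_4 = 18x_1 + 9x_2 - 90 to the basis.

S(h_3,h_4): lcm = x_1x_2. S = -\tfrac{1}{2}x_2^{2} + 10x_2 - 18.
  reduce S modulo (f_1, f_2, h_3, h_4):
  remainder -\tfrac{1}{2}x_2^{2} + 10x_2 - 18 ≠ 0; add h_5 = -\tfrac{1}{2}x_2^{2} + 10x_2 - 18 to the basis.

The other S-polynomials (S(f_2,h_3), S(f_1,h_4), S(f_2,h_4), S(f_1,h_5), S(f_2,h_5), S(h_3,h_5), S(h_4,h_5)) all reduce to 0 modulo the current basis, so we have a Gröbner basis.
Inter-reduce: drop elements whose leading term is divisible by another's, tail-reduce, and make monic.
Reduced Gröbner basis: {x_1 + \tfrac{1}{2}x_2 - 5, x_2^{2} - 20x_2 + 36}.

Elimination: the polynomial x_2^{2} - 20x_2 + 36 lies in the elimination ideal for x_2, so x_2 ∈ {2, 18}. For each such x_2, the remaining basis elements (now univariate) give the rest of the solution.
  x_2 = 2: the earlier basis element becomes x_1 - 4 = 0, giving x_1 = 4 — point (4, 2).
  x_2 = 18: the earlier basis element becomes x_1 + 4 = 0, giving x_1 = -4 — point (-4, 18).

{(4, 2), (-4, 18)}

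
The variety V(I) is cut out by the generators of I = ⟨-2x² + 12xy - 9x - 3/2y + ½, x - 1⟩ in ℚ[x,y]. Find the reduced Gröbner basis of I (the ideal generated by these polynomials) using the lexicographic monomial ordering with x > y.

G = {x - 1, y - 1}

This is the nonlinear analogue of row-reducing a linear system.

f_1 = -2x² + 12xy - 9x - 3/2y + ½, LT = x².
f_2 = x - 1, LT = x.

S(f_1,f_2): lcm = x². S = -6xy + 11/2x + ¾y - ¼.
  leading term xy: subtract (-6y)·f_2 from -6xy + 11/2x + ¾y - ¼ → 11/2x - 21/4y - ¼
  leading term x: subtract (11/2)·f_2 from 11/2x - 21/4y - ¼ → -21/4y + 21/4
  leading term y: no divisor's leading term divides it; move -21/4y to the remainder.
  leading term 1: no divisor's leading term divides it; move 21/4 to the remainder.
  remainder -21/4y + 21/4 ≠ 0; add g_3 = -21/4y + 21/4 to the basis.

S(f_1,g_3): leading monomials are coprime, so the S-polynomial reduces to 0 (Buchberger's first criterion).
S(f_2,g_3): leading monomials are coprime, so the S-polynomial reduces to 0 (Buchberger's first criterion).
Every S-polynomial of the final basis reduces to 0, so we have a Gröbner basis.
Inter-reduce: drop elements whose leading term is divisible by another's, tail-reduce, and make monic.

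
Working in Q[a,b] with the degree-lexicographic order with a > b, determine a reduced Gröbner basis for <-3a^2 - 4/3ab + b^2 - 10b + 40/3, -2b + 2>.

G = {a^2 + 4/9a - 13/9, b - 1}

f_1 = -3a^2 - 4/3ab + b^2 - 10b + 40/3, LT = a^2.
f_2 = -2b + 2, LT = b.

S(f_1,f_2): leading monomials are coprime, so the S-polynomial reduces to 0 (Buchberger's first criterion).
Every S-polynomial of the final basis reduces to 0, so we have a Gröbner basis.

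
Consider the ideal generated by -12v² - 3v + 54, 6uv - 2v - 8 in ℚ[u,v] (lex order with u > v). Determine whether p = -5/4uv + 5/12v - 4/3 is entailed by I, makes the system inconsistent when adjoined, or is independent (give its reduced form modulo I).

First compute the reduced Gröbner basis of I by Buchberger's algorithm.
f_1 = -12v² - 3v + 54, LT = v².
f_2 = 6uv - 2v - 8, LT = uv.

S(f_1,f_2): lcm = uv². S = ¼uv - 9/2u + ⅓v² + 4/3v.
  reduce S modulo (f_1, f_2):
  remainder -9/2u + 4/3v + 11/6 ≠ 0; add h_3 = -9/2u + 4/3v + 11/6 to the basis.

The other S-polynomials (S(f_1,h_3), S(f_2,h_3)) all reduce to 0 modulo the current basis, so we have a Gröbner basis.
Inter-reduce: drop elements whose leading term is divisible by another's, tail-reduce, and make monic.
Reduced Gröbner basis: {u - 8/27v - 11/27, v² + ¼v - 9/2}.
Label its elements g_1 = u - 8/27v - 11/27, g_2 = v² + ¼v - 9/2.

Reduce p = -5/4uv + 5/12v - 4/3 modulo G:
  leading term uv: subtract (-5/4v)·g_1 from -5/4uv + 5/12v - 4/3 → -10/27v² - 5/54v - 4/3
  leading term v²: subtract (-10/27)·g_2 from -10/27v² - 5/54v - 4/3 → -3
  leading term 1: no divisor's leading term divides it; move -3 to the remainder.
  normal form = -3.
The normal form is nonzero, so p ∉ I. Since p minus its normal form lies in I, I + (p) = I + (r) where r = -3; decide whether this ideal is the whole ring.
Here r = -3 is a nonzero constant, hence a unit: 1 ∈ I + (p), the Gröbner basis of I + (p) is {1}, and the enlarged system has no common solution — adjoining p is inconsistent.

Adjoining -5/4uv + 5/12v - 4/3 makes the ideal the whole ring: the system is inconsistent.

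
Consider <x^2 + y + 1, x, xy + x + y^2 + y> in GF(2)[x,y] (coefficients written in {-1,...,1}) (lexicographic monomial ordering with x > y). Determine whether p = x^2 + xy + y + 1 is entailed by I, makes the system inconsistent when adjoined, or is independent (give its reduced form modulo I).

First compute the reduced Gröbner basis of I by Buchberger's algorithm.
f_1 = x^2 + y + 1, LT = x^2.
f_2 = x, LT = x.
f_3 = xy + x + y^2 + y, LT = xy.

S(f_1,f_2): lcm = x^2. S = y + 1.
  leading term y: no divisor's leading term divides it; move y to the remainder.
  leading term 1: no divisor's leading term divides it; move 1 to the remainder.
  remainder y + 1 ≠ 0; add h_4 = y + 1 to the basis.

The other S-polynomials (S(f_1,f_3), S(f_2,f_3), S(f_1,h_4), S(f_2,h_4), S(f_3,h_4)) all reduce to 0 modulo the current basis, so we have a Gröbner basis.
Inter-reduce: drop elements whose leading term is divisible by another's, tail-reduce, and make monic.
Reduced Gröbner basis: {x, y + 1}.
Label its elements g_1 = x, g_2 = y + 1.

Reduce p = x^2 + xy + y + 1 modulo G:
  leading term x^2: subtract (x)·g_1 from x^2 + xy + y + 1 → xy + y + 1
  leading term xy: subtract (y)·g_1 from xy + y + 1 → y + 1
  leading term y: subtract (1)·g_2 from y + 1 → 0
  normal form = 0.
Since the normal form is 0, p ∈ I.

The remainder on division by a Gröbner basis is unique — it is the normal form.

x^2 + xy + y + 1 lies in I (it reduces to 0).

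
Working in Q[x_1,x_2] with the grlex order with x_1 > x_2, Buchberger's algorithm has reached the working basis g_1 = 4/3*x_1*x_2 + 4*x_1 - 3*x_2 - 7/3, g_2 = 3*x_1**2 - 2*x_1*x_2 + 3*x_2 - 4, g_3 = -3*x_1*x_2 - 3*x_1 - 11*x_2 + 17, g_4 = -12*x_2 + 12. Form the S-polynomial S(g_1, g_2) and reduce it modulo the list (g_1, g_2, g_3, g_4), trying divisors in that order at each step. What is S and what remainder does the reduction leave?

S(g_1, g_2) = 2/3*x_1*x_2**2 + 3*x_1**2 - 9/4*x_1*x_2 - x_2**2 - 7/4*x_1 + 4/3*x_2; remainder on division = 5*x_1 - 5.

lcm(LM(g_1), LM(g_2)) = x_1**2*x_2.
S = (lcm/LT(g_1))·g_1 − (lcm/LT(g_2))·g_2 = 2/3*x_1*x_2**2 + 3*x_1**2 - 9/4*x_1*x_2 - x_2**2 - 7/4*x_1 + 4/3*x_2.
Reduce S modulo (g_1, g_2, g_3, g_4) in that order:
  leading term x_1*x_2**2: subtract (1/2*x_2)·g_1 from 2/3*x_1*x_2**2 + 3*x_1**2 - 9/4*x_1*x_2 - x_2**2 - 7/4*x_1 + 4/3*x_2 → 3*x_1**2 - 17/4*x_1*x_2 + 1/2*x_2**2 - 7/4*x_1 + 5/2*x_2
  leading term x_1**2: subtract (1)·g_2 from 3*x_1**2 - 17/4*x_1*x_2 + 1/2*x_2**2 - 7/4*x_1 + 5/2*x_2 → -9/4*x_1*x_2 + 1/2*x_2**2 - 7/4*x_1 - 1/2*x_2 + 4
  leading term x_1*x_2: subtract (-27/16)·g_1 from -9/4*x_1*x_2 + 1/2*x_2**2 - 7/4*x_1 - 1/2*x_2 + 4 → 1/2*x_2**2 + 5*x_1 - 89/16*x_2 + 1/16
  leading term x_2**2: subtract (-1/24*x_2)·g_4 from 1/2*x_2**2 + 5*x_1 - 89/16*x_2 + 1/16 → 5*x_1 - 81/16*x_2 + 1/16
  leading term x_1: no divisor's leading term divides it; move 5*x_1 to the remainder.
  leading term x_2: subtract (27/64)·g_4 from -81/16*x_2 + 1/16 → -5
  leading term 1: no divisor's leading term divides it; move -5 to the remainder.
The remainder 5*x_1 - 5 is nonzero, so it would be added as the next basis element.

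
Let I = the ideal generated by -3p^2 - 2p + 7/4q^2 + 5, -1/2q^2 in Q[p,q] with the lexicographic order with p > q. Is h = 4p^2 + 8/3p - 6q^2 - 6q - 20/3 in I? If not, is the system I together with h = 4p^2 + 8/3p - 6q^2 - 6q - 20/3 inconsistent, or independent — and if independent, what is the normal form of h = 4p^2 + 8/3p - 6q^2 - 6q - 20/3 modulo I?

4p^2 + 8/3p - 6q^2 - 6q - 20/3 is independent of I; its normal form modulo I is -6q.

First compute the reduced Gröbner basis of I by Buchberger's algorithm.
f_1 = -3p^2 - 2p + 7/4q^2 + 5, LT = p^2.
f_2 = -1/2q^2, LT = q^2.

The S-polynomials (S(f_1,f_2)) all reduce to 0 modulo the current basis, so we have a Gröbner basis.
Inter-reduce: drop elements whose leading term is divisible by another's, tail-reduce, and make monic.
Reduced Gröbner basis: {p^2 + 2/3p - 5/3, q^2}.
Label its elements g_1 = p^2 + 2/3p - 5/3, g_2 = q^2.

Reduce h = 4p^2 + 8/3p - 6q^2 - 6q - 20/3 modulo G:
  leading term p^2: subtract (4)·g_1 from 4p^2 + 8/3p - 6q^2 - 6q - 20/3 → -6q^2 - 6q
  leading term q^2: subtract (-6)·g_2 from -6q^2 - 6q → -6q
  leading term q: no divisor's leading term divides it; move -6q to the remainder.
  normal form = -6q.
The normal form is nonzero, so h ∉ I. Since h minus its normal form lies in I, I + (h) = I + (r) where r = -6q; decide whether this ideal is the whole ring.
Run Buchberger on G together with r (pairs among the g_i already reduce to 0 since G is a Gröbner basis):
g_1 = p^2 + 2/3p - 5/3, LT = p^2.
g_2 = q^2, LT = q^2.
r = -6q, LT = q.

The S-polynomials (S(g_1,g_2), S(g_1,r), S(g_2,r)) all reduce to 0 modulo the current basis, so we have a Gröbner basis.
Inter-reduce: drop elements whose leading term is divisible by another's, tail-reduce, and make monic.
Reduced Gröbner basis: {p^2 + 2/3p - 5/3, q}.
The reduced Gröbner basis of I + (h) is {p^2 + 2/3p - 5/3, q} ≠ {1}, a proper ideal, so the enlarged system stays consistent: h is independent of I, with normal form -6q.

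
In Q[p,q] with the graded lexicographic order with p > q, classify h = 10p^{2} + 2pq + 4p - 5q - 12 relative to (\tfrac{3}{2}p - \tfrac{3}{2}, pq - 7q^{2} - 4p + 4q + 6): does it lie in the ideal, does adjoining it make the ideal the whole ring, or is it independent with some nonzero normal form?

First compute the reduced Gröbner basis of I by Buchberger's algorithm.
f_1 = \tfrac{3}{2}p - \tfrac{3}{2}, LT = p.
f_2 = pq - 7q^{2} - 4p + 4q + 6, LT = pq.

S(f_1,f_2): lcm = pq. S = 7q^{2} + 4p - 5q - 6.
  leading term q^{2}: no divisor's leading term divides it; move 7q^{2} to the remainder.
  leading term p: subtract (\tfrac{8}{3})·f_1 from 4p - 5q - 6 → -5q - 2
  leading term q: no divisor's leading term divides it; move -5q to the remainder.
  leading term 1: no divisor's leading term divides it; move -2 to the remainder.
  remainder 7q^{2} - 5q - 2 ≠ 0; add k_3 = 7q^{2} - 5q - 2 to the basis.

S(f_1,k_3): leading monomials are coprime, so the S-polynomial reduces to 0 (Buchberger's first criterion).
S(f_2,k_3): lcm = pq^{2}. S = -7q^{3} - \tfrac{23}{7}pq + 4q^{2} + \tfrac{2}{7}p + 6q.
  leading term q^{3}: subtract (-q)·k_3 from -7q^{3} - \tfrac{23}{7}pq + 4q^{2} + \tfrac{2}{7}p + 6q → -\tfrac{23}{7}pq - q^{2} + \tfrac{2}{7}p + 4q
  leading term pq: subtract (-\tfrac{46}{21}q)·f_1 from -\tfrac{23}{7}pq - q^{2} + \tfrac{2}{7}p + 4q → -q^{2} + \tfrac{2}{7}p + \tfrac{5}{7}q
  leading term q^{2}: subtract (-\tfrac{1}{7})·k_3 from -q^{2} + \tfrac{2}{7}p + \tfrac{5}{7}q → \tfrac{2}{7}p - \tfrac{2}{7}
  leading term p: subtract (\tfrac{4}{21})·f_1 from \tfrac{2}{7}p - \tfrac{2}{7} → 0
  remainder 0.

Every S-polynomial of the final basis reduces to 0, so we have a Gröbner basis.
Inter-reduce: drop elements whose leading term is divisible by another's, tail-reduce, and make monic.
Reduced Gröbner basis: {q^{2} - \tfrac{5}{7}q - \tfrac{2}{7}, p - 1}.
Label its elements g_1 = q^{2} - \tfrac{5}{7}q - \tfrac{2}{7}, g_2 = p - 1.

Reduce h = 10p^{2} + 2pq + 4p - 5q - 12 modulo G:
  leading term p^{2}: subtract (10p)·g_2 from 10p^{2} + 2pq + 4p - 5q - 12 → 2pq + 14p - 5q - 12
  leading term pq: subtract (2q)·g_2 from 2pq + 14p - 5q - 12 → 14p - 3q - 12
  leading term p: subtract (14)·g_2 from 14p - 3q - 12 → -3q + 2
  leading term q: no divisor's leading term divides it; move -3q to the remainder.
  leading term 1: no divisor's leading term divides it; move 2 to the remainder.
  normal form = -3q + 2.
The normal form is nonzero, so h ∉ I. Since h minus its normal form lies in I, I + (h) = I + (r) where r = -3q + 2; decide whether this ideal is the whole ring.
Run Buchberger on G together with r (pairs among the g_i already reduce to 0 since G is a Gröbner basis):
g_1 = q^{2} - \tfrac{5}{7}q - \tfrac{2}{7}, LT = q^{2}.
g_2 = p - 1, LT = p.
r = -3q + 2, LT = q.

S(g_1,g_2): leading monomials are coprime, so the S-polynomial reduces to 0 (Buchberger's first criterion).
S(g_1,r): lcm = q^{2}. S = -\tfrac{1}{21}q - \tfrac{2}{7}.
  leading term q: subtract (\tfrac{1}{63})·r from -\tfrac{1}{21}q - \tfrac{2}{7} → -\tfrac{20}{63}
  leading term 1: no divisor's leading term divides it; move -\tfrac{20}{63} to the remainder.
  remainder -\tfrac{20}{63} ≠ 0; add m_4 = -\tfrac{20}{63} to the basis.

S(g_2,r): leading monomials are coprime, so the S-polynomial reduces to 0 (Buchberger's first criterion).
S(g_1,m_4): leading monomials are coprime, so the S-polynomial reduces to 0 (Buchberger's first criterion).
S(g_2,m_4): leading monomials are coprime, so the S-polynomial reduces to 0 (Buchberger's first criterion).
S(r,m_4): leading monomials are coprime, so the S-polynomial reduces to 0 (Buchberger's first criterion).
Every S-polynomial of the final basis reduces to 0, so we have a Gröbner basis.
Inter-reduce: drop elements whose leading term is divisible by another's, tail-reduce, and make monic.
Reduced Gröbner basis: {1}.
The reduced Gröbner basis of I + (h) is {1}: the ideal is the whole ring, so the enlarged system has no common solution — adjoining h is inconsistent.

Adjoining 10p^{2} + 2pq + 4p - 5q - 12 makes the ideal the whole ring: the system is inconsistent.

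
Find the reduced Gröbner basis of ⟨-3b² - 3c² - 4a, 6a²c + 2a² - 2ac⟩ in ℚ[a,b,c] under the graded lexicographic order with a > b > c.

This is the nonlinear analogue of row-reducing a linear system.

f_1 = -3b² - 3c² - 4a, LT = b².
f_2 = 6a²c + 2a² - 2ac, LT = a²c.

The S-polynomials (S(f_1,f_2)) all reduce to 0 modulo the current basis, so we have a Gröbner basis.

G = {a²c + ⅓a² - ⅓ac, b² + c² + 4/3a}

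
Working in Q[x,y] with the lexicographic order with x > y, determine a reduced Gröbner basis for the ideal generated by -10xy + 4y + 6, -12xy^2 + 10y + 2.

G = {x - 36/25y + 11/25, y^2 - 7/12y - 5/12}

f_1 = -10xy + 4y + 6, LT = xy.
f_2 = -12xy^2 + 10y + 2, LT = xy^2.

S(f_1,f_2): lcm = xy^2. S = -2/5y^2 + 7/30y + 1/6.
  leading term y^2: no divisor's leading term divides it; move -2/5y^2 to the remainder.
  leading term y: no divisor's leading term divides it; move 7/30y to the remainder.
  leading term 1: no divisor's leading term divides it; move 1/6 to the remainder.
  remainder -2/5y^2 + 7/30y + 1/6 ≠ 0; add g_3 = -2/5y^2 + 7/30y + 1/6 to the basis.

S(f_1,g_3): lcm = xy^2. S = 7/12xy + 5/12x - 2/5y^2 - 3/5y.
  leading term xy: subtract (-7/120)·f_1 from 7/12xy + 5/12x - 2/5y^2 - 3/5y → 5/12x - 2/5y^2 - 11/30y + 7/20
  leading term x: no divisor's leading term divides it; move 5/12x to the remainder.
  leading term y^2: subtract (1)·g_3 from -2/5y^2 - 11/30y + 7/20 → -3/5y + 11/60
  leading term y: no divisor's leading term divides it; move -3/5y to the remainder.
  leading term 1: no divisor's leading term divides it; move 11/60 to the remainder.
  remainder 5/12x - 3/5y + 11/60 ≠ 0; add g_4 = 5/12x - 3/5y + 11/60 to the basis.

S(f_2,g_3): lcm = xy^2. S = 7/12xy + 5/12x - 5/6y - 1/6.
  leading term xy: subtract (-7/120)·f_1 from 7/12xy + 5/12x - 5/6y - 1/6 → 5/12x - 3/5y + 11/60
  leading term x: subtract (1)·g_4 from 5/12x - 3/5y + 11/60 → 0
  remainder 0.

S(f_1,g_4): lcm = xy. S = 36/25y^2 - 21/25y - 3/5.
  leading term y^2: subtract (-18/5)·g_3 from 36/25y^2 - 21/25y - 3/5 → 0
  remainder 0.

S(f_2,g_4): lcm = xy^2. S = 36/25y^3 - 11/25y^2 - 5/6y - 1/6.
  leading term y^3: subtract (-18/5y)·g_3 from 36/25y^3 - 11/25y^2 - 5/6y - 1/6 → 2/5y^2 - 7/30y - 1/6
  leading term y^2: subtract (-1)·g_3 from 2/5y^2 - 7/30y - 1/6 → 0
  remainder 0.

S(g_3,g_4): leading monomials are coprime, so the S-polynomial reduces to 0 (Buchberger's first criterion).
Every S-polynomial of the final basis reduces to 0, so we have a Gröbner basis.
Inter-reduce: drop elements whose leading term is divisible by another's, tail-reduce, and make monic.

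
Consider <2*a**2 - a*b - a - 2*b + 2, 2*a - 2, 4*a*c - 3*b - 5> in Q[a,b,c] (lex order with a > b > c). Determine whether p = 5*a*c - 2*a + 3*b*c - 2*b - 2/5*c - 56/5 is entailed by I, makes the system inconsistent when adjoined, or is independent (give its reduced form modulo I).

5*a*c - 2*a + 3*b*c - 2*b - 2/5*c - 56/5 lies in I (it reduces to 0).

First compute the reduced Gröbner basis of I by Buchberger's algorithm.
f_1 = 2*a**2 - a*b - a - 2*b + 2, LT = a**2.
f_2 = 2*a - 2, LT = a.
f_3 = 4*a*c - 3*b - 5, LT = a*c.

S(f_1,f_2): lcm = a**2. S = -1/2*a*b + 1/2*a - b + 1.
  leading term a*b: subtract (-1/4*b)·f_2 from -1/2*a*b + 1/2*a - b + 1 → 1/2*a - 3/2*b + 1
  leading term a: subtract (1/4)·f_2 from 1/2*a - 3/2*b + 1 → -3/2*b + 3/2
  leading term b: no divisor's leading term divides it; move -3/2*b to the remainder.
  leading term 1: no divisor's leading term divides it; move 3/2 to the remainder.
  remainder -3/2*b + 3/2 ≠ 0; add h_4 = -3/2*b + 3/2 to the basis.

S(f_1,f_3): lcm = a**2*c. S = -1/2*a*b*c + 3/4*a*b - 1/2*a*c + 5/4*a - b*c + c.
  leading term a*b*c: subtract (-1/4*b*c)·f_2 from -1/2*a*b*c + 3/4*a*b - 1/2*a*c + 5/4*a - b*c + c → 3/4*a*b - 1/2*a*c + 5/4*a - 3/2*b*c + c
  leading term a*b: subtract (3/8*b)·f_2 from 3/4*a*b - 1/2*a*c + 5/4*a - 3/2*b*c + c → -1/2*a*c + 5/4*a - 3/2*b*c + 3/4*b + c
  leading term a*c: subtract (-1/4*c)·f_2 from -1/2*a*c + 5/4*a - 3/2*b*c + 3/4*b + c → 5/4*a - 3/2*b*c + 3/4*b + 1/2*c
  leading term a: subtract (5/8)·f_2 from 5/4*a - 3/2*b*c + 3/4*b + 1/2*c → -3/2*b*c + 3/4*b + 1/2*c + 5/4
  leading term b*c: subtract (c)·h_4 from -3/2*b*c + 3/4*b + 1/2*c + 5/4 → 3/4*b - c + 5/4
  leading term b: subtract (-1/2)·h_4 from 3/4*b - c + 5/4 → -c + 2
  leading term c: no divisor's leading term divides it; move -c to the remainder.
  leading term 1: no divisor's leading term divides it; move 2 to the remainder.
  remainder -c + 2 ≠ 0; add h_5 = -c + 2 to the basis.

The other S-polynomials (S(f_2,f_3), S(f_1,h_4), S(f_2,h_4), S(f_3,h_4), S(f_1,h_5), S(f_2,h_5), S(f_3,h_5), S(h_4,h_5)) all reduce to 0 modulo the current basis, so we have a Gröbner basis.
Inter-reduce: drop elements whose leading term is divisible by another's, tail-reduce, and make monic.
Reduced Gröbner basis: {a - 1, b - 1, c - 2}.
Label its elements g_1 = a - 1, g_2 = b - 1, g_3 = c - 2.

Reduce p = 5*a*c - 2*a + 3*b*c - 2*b - 2/5*c - 56/5 modulo G:
  leading term a*c: subtract (5*c)·g_1 from 5*a*c - 2*a + 3*b*c - 2*b - 2/5*c - 56/5 → -2*a + 3*b*c - 2*b + 23/5*c - 56/5
  leading term a: subtract (-2)·g_1 from -2*a + 3*b*c - 2*b + 23/5*c - 56/5 → 3*b*c - 2*b + 23/5*c - 66/5
  leading term b*c: subtract (3*c)·g_2 from 3*b*c - 2*b + 23/5*c - 66/5 → -2*b + 38/5*c - 66/5
  leading term b: subtract (-2)·g_2 from -2*b + 38/5*c - 66/5 → 38/5*c - 76/5
  leading term c: subtract (38/5)·g_3 from 38/5*c - 76/5 → 0
  normal form = 0.
Since the normal form is 0, p ∈ I.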